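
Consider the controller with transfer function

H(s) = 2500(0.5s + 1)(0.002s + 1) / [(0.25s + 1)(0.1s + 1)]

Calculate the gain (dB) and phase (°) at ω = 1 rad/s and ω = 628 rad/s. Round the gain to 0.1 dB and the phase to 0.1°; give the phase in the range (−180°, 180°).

ω = 1: 68.6 dB, 6.9°; ω = 628: 42.1 dB, -37.4°

At ω = 1 rad/s:
zero (1 + j1·0.5) = 1 + j0.5 → |·| ≈ 1.118, ∠ ≈ 26.57°
zero (1 + j1·0.002) = 1 + j0.002 → |·| ≈ 1, ∠ ≈ 0.11°
pole (1 + j1·0.25) = 1 + j0.25 → |·| ≈ 1.0308, ∠ ≈ 14.04°
pole (1 + j1·0.1) = 1 + j0.1 → |·| ≈ 1.005, ∠ ≈ 5.71°
|H| = 2500 · 1.118 · 1 / (1.0308 · 1.005) ≈ 2698
Gain = 20 log₁₀(2698) ≈ 68.62 dB
∠H = (26.57° + 0.11°) − (14.04° + 5.71°) = 6.93°

At ω = 628 rad/s:
zero (1 + j628·0.5) = 1 + j314 → |·| ≈ 314, ∠ ≈ 89.82°
zero (1 + j628·0.002) = 1 + j1.256 → |·| ≈ 1.6055, ∠ ≈ 51.47°
pole (1 + j628·0.25) = 1 + j157 → |·| ≈ 157, ∠ ≈ 89.64°
pole (1 + j628·0.1) = 1 + j62.8 → |·| ≈ 62.808, ∠ ≈ 89.09°
|H| = 2500 · 314 · 1.6055 / (157 · 62.808) ≈ 127.81
Gain = 20 log₁₀(127.81) ≈ 42.13 dB
∠H = (89.82° + 51.47°) − (89.64° + 89.09°) = -37.44°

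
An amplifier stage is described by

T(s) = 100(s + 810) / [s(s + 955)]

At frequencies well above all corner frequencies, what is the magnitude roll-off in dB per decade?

Each pole contributes −20 dB/decade at high frequency; each zero contributes +20 dB/decade.
Net: 1 zero(s) − 2 pole(s) → -20 dB/decade.

-20 dB/decade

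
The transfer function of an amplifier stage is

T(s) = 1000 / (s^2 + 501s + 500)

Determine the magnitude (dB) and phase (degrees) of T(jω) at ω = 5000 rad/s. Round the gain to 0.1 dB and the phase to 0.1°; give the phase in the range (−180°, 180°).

Substitute s = j5000:
Numerator: 1000 = 1000 + j0
Denominator: (j5000)^2 + 501(j5000) + 500 = -24999500 + j2505000
|N| = √(1000² + 0²) ≈ 1000, ∠N ≈ 0.00°
|D| = √(24999500² + 2505000²) ≈ 2.5125e+07, ∠D ≈ 174.28°
|T| = 1000 / 2.5125e+07 ≈ 3.9801e-05
Gain = 20 log₁₀(3.9801e-05) ≈ -88.00 dB
∠T = 0.00° − 174.28° = -174.28°

-88.0 dB, -174.3°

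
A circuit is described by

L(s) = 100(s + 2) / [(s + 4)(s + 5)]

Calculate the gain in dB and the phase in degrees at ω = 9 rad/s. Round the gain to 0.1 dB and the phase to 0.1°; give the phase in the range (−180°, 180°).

19.2 dB, -49.5°

At s = jω = j9:
zero (s+2): 2 + j9 → |·| = √(2²+9²) = √85 ≈ 9.2195, ∠ = arctan(9/2) ≈ 77.47°
pole (s+4): 4 + j9 → |·| = √(4²+9²) = √97 ≈ 9.8489, ∠ = arctan(9/4) ≈ 66.04°
pole (s+5): 5 + j9 → |·| = √(5²+9²) = √106 ≈ 10.296, ∠ = arctan(9/5) ≈ 60.95°
|L| = 100 · 9.2195 / 101.4 ≈ 9.0922
Gain = 20 log₁₀(9.0922) ≈ 19.17 dB
∠L = 77.47° − 126.99° = -49.52°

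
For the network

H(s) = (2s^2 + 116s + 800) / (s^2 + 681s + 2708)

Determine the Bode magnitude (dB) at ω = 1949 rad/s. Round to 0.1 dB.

5.5 dB

Substitute s = j1949:
Numerator: 2(j1949)^2 + 116(j1949) + 800 = -7596402 + j226084
Denominator: (j1949)^2 + 681(j1949) + 2708 = -3795893 + j1327269
|N| = √(7596402² + 226084²) ≈ 7.5998e+06, ∠N ≈ 178.30°
|D| = √(3795893² + 1327269²) ≈ 4.0212e+06, ∠D ≈ 160.73°
|H| = 7.5998e+06 / 4.0212e+06 ≈ 1.8899
Gain = 20 log₁₀(1.8899) ≈ 5.53 dB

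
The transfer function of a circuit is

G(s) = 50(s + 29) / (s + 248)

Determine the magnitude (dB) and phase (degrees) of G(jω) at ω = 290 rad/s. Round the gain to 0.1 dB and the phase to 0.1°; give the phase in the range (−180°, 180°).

31.6 dB, 34.8°

At s = jω = j290:
zero (s+29): 29 + j290 → |·| = √(29²+290²) = √84941 ≈ 291.45, ∠ = arctan(290/29) ≈ 84.29°
pole (s+248): 248 + j290 → |·| = √(248²+290²) = √145604 ≈ 381.58, ∠ = arctan(290/248) ≈ 49.46°
|G| = 50 · 291.45 / 381.58 ≈ 38.19
Gain = 20 log₁₀(38.19) ≈ 31.64 dB
∠G = 84.29° − 49.46° = 34.83°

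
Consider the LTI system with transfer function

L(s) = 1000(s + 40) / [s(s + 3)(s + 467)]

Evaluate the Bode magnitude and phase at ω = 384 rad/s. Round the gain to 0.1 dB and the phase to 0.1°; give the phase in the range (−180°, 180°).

-47.3 dB, -134.9°

At s = jω = j384:
zero (s+40): 40 + j384 → |·| = √(40²+384²) = √149056 ≈ 386.08, ∠ = arctan(384/40) ≈ 84.05°
pole (s+3): 3 + j384 → |·| = √(3²+384²) = √147465 ≈ 384.01, ∠ = arctan(384/3) ≈ 89.55°
pole (s+467): 467 + j384 → |·| = √(467²+384²) = √365545 ≈ 604.6, ∠ = arctan(384/467) ≈ 39.43°
pole at origin: |s| = 384, ∠ = 90.00° (in denominator)
|L| = 1000 · 386.08 / 8.9154e+07 ≈ 0.0043305
Gain = 20 log₁₀(0.0043305) ≈ -47.27 dB
∠L = 84.05° − 218.98° = -134.93°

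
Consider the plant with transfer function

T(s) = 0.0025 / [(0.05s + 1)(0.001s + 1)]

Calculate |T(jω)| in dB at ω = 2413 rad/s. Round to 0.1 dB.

At ω = 2413 rad/s:
pole (1 + j2413·0.05) = 1 + j120.65 → |·| ≈ 120.65, ∠ ≈ 89.53°
pole (1 + j2413·0.001) = 1 + j2.413 → |·| ≈ 2.612, ∠ ≈ 67.49°
|T| = 0.0025 · 1 / (120.65 · 2.612) ≈ 7.933e-06
Gain = 20 log₁₀(7.933e-06) ≈ -102.01 dB

-102.0 dB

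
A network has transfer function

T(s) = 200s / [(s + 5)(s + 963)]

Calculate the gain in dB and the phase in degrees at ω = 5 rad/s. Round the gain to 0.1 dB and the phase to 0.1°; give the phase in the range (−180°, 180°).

-16.7 dB, 44.7°

At s = jω = j5:
zero at origin: s = j5 → |·| = 5, ∠ = 90.00°
pole (s+5): 5 + j5 → |·| = √(5²+5²) = √50 ≈ 7.0711, ∠ = arctan(5/5) ≈ 45.00°
pole (s+963): 963 + j5 → |·| = √(963²+5²) = √927394 ≈ 963.01, ∠ = arctan(5/963) ≈ 0.30°
|T| = 200 · 5 / 6809.5 ≈ 0.14685
Gain = 20 log₁₀(0.14685) ≈ -16.66 dB
∠T = 90.00° − 45.30° = 44.70°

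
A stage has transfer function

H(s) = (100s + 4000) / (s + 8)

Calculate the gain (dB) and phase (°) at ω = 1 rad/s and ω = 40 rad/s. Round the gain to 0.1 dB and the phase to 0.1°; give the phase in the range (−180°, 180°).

ω = 1: 53.9 dB, -5.7°; ω = 40: 42.8 dB, -33.7°

Substitute s = j1:
Numerator: 100(j1) + 4000 = 4000 + j100
Denominator: (j1) + 8 = 8 + j1
|N| = √(4000² + 100²) ≈ 4001.2, ∠N ≈ 1.43°
|D| = √(8² + 1²) ≈ 8.0623, ∠D ≈ 7.13°
|H| = 4001.2 / 8.0623 ≈ 496.29
Gain = 20 log₁₀(496.29) ≈ 53.91 dB
∠H = 1.43° − 7.13° = -5.70°

Substitute s = j40:
Numerator: 100(j40) + 4000 = 4000 + j4000
Denominator: (j40) + 8 = 8 + j40
|N| = √(4000² + 4000²) ≈ 5656.9, ∠N ≈ 45.00°
|D| = √(8² + 40²) ≈ 40.792, ∠D ≈ 78.69°
|H| = 5656.9 / 40.792 ≈ 138.68
Gain = 20 log₁₀(138.68) ≈ 42.84 dB
∠H = 45.00° − 78.69° = -33.69°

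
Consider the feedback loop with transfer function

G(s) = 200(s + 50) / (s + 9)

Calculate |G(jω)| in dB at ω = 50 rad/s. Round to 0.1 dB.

At s = jω = j50:
zero (s+50): 50 + j50 → |·| = √(50²+50²) = √5000 ≈ 70.711, ∠ = arctan(50/50) ≈ 45.00°
pole (s+9): 9 + j50 → |·| = √(9²+50²) = √2581 ≈ 50.804, ∠ = arctan(50/9) ≈ 79.80°
|G| = 200 · 70.711 / 50.804 ≈ 278.37
Gain = 20 log₁₀(278.37) ≈ 48.89 dB

48.9 dB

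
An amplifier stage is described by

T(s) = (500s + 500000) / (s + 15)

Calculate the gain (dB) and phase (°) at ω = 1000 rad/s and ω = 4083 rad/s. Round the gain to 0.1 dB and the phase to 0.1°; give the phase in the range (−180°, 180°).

ω = 1000: 57.0 dB, -44.1°; ω = 4083: 54.2 dB, -13.6°

Substitute s = j1000:
Numerator: 500(j1000) + 500000 = 500000 + j500000
Denominator: (j1000) + 15 = 15 + j1000
|N| = √(500000² + 500000²) ≈ 7.0711e+05, ∠N ≈ 45.00°
|D| = √(15² + 1000²) ≈ 1000.1, ∠D ≈ 89.14°
|T| = 7.0711e+05 / 1000.1 ≈ 707.04
Gain = 20 log₁₀(707.04) ≈ 56.99 dB
∠T = 45.00° − 89.14° = -44.14°

Substitute s = j4083:
Numerator: 500(j4083) + 500000 = 500000 + j2041500
Denominator: (j4083) + 15 = 15 + j4083
|N| = √(500000² + 2041500²) ≈ 2.1018e+06, ∠N ≈ 76.24°
|D| = √(15² + 4083²) ≈ 4083, ∠D ≈ 89.79°
|T| = 2.1018e+06 / 4083 ≈ 514.77
Gain = 20 log₁₀(514.77) ≈ 54.23 dB
∠T = 76.24° − 89.79° = -13.55°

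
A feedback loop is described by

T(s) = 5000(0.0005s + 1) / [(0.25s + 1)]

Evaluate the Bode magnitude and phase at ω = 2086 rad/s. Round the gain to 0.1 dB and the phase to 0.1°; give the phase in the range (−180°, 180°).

At ω = 2086 rad/s:
zero (1 + j2086·0.0005) = 1 + j1.043 → |·| ≈ 1.4449, ∠ ≈ 46.21°
pole (1 + j2086·0.25) = 1 + j521.5 → |·| ≈ 521.5, ∠ ≈ 89.89°
|T| = 5000 · 1.4449 / (521.5) ≈ 13.853
Gain = 20 log₁₀(13.853) ≈ 22.83 dB
∠T = (46.21°) − (89.89°) = -43.68°

22.8 dB, -43.7°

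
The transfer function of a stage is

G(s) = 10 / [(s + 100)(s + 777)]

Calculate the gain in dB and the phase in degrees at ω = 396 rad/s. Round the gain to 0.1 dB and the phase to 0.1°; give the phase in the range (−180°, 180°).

-91.0 dB, -102.8°

At s = jω = j396:
pole (s+100): 100 + j396 → |·| = √(100²+396²) = √166816 ≈ 408.43, ∠ = arctan(396/100) ≈ 75.83°
pole (s+777): 777 + j396 → |·| = √(777²+396²) = √760545 ≈ 872.09, ∠ = arctan(396/777) ≈ 27.01°
|G| = 10 / 3.5619e+05 ≈ 2.8075e-05
Gain = 20 log₁₀(2.8075e-05) ≈ -91.03 dB
∠G = 0.00° − 102.84° = -102.84°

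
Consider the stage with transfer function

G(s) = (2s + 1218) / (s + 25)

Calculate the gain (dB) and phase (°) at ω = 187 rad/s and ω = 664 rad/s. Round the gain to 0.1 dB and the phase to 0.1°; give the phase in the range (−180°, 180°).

Substitute s = j187:
Numerator: 2(j187) + 1218 = 1218 + j374
Denominator: (j187) + 25 = 25 + j187
|N| = √(1218² + 374²) ≈ 1274.1, ∠N ≈ 17.07°
|D| = √(25² + 187²) ≈ 188.66, ∠D ≈ 82.39°
|G| = 1274.1 / 188.66 ≈ 6.7534
Gain = 20 log₁₀(6.7534) ≈ 16.59 dB
∠G = 17.07° − 82.39° = -65.32°

Substitute s = j664:
Numerator: 2(j664) + 1218 = 1218 + j1328
Denominator: (j664) + 25 = 25 + j664
|N| = √(1218² + 1328²) ≈ 1802, ∠N ≈ 47.47°
|D| = √(25² + 664²) ≈ 664.47, ∠D ≈ 87.84°
|G| = 1802 / 664.47 ≈ 2.7119
Gain = 20 log₁₀(2.7119) ≈ 8.67 dB
∠G = 47.47° − 87.84° = -40.37°

ω = 187: 16.6 dB, -65.3°; ω = 664: 8.7 dB, -40.4°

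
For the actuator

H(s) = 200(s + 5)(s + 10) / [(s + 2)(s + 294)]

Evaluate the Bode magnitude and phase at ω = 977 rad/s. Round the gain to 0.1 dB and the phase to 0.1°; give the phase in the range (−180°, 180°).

At s = jω = j977:
zero (s+5): 5 + j977 → |·| = √(5²+977²) = √954554 ≈ 977.01, ∠ = arctan(977/5) ≈ 89.71°
zero (s+10): 10 + j977 → |·| = √(10²+977²) = √954629 ≈ 977.05, ∠ = arctan(977/10) ≈ 89.41°
pole (s+2): 2 + j977 → |·| = √(2²+977²) = √954533 ≈ 977, ∠ = arctan(977/2) ≈ 89.88°
pole (s+294): 294 + j977 → |·| = √(294²+977²) = √1040965 ≈ 1020.3, ∠ = arctan(977/294) ≈ 73.25°
|H| = 200 · 9.5459e+05 / 9.9683e+05 ≈ 191.53
Gain = 20 log₁₀(191.53) ≈ 45.64 dB
∠H = 179.12° − 163.13° = 15.99°

45.6 dB, 16.0°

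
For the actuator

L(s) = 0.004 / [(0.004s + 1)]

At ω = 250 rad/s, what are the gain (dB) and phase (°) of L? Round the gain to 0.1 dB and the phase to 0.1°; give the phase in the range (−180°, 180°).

At ω = 250 rad/s:
pole (1 + j250·0.004) = 1 + j1 → |·| ≈ 1.4142, ∠ ≈ 45.00°
|L| = 0.004 · 1 / (1.4142) ≈ 0.0028285
Gain = 20 log₁₀(0.0028285) ≈ -50.97 dB
∠L = (0°) − (45.00°) = -45.00°

-51.0 dB, -45.0°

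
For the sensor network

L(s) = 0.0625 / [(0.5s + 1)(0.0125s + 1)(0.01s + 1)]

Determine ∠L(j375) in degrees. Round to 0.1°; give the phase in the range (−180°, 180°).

At ω = 375 rad/s:
pole (1 + j375·0.5) = 1 + j187.5 → |·| ≈ 187.5, ∠ ≈ 89.69°
pole (1 + j375·0.0125) = 1 + j4.6875 → |·| ≈ 4.793, ∠ ≈ 77.96°
pole (1 + j375·0.01) = 1 + j3.75 → |·| ≈ 3.881, ∠ ≈ 75.07°
∠L = (0°) − (89.69° + 77.96° + 75.07°) = -242.72° ≡ 117.28° (principal value)

117.3°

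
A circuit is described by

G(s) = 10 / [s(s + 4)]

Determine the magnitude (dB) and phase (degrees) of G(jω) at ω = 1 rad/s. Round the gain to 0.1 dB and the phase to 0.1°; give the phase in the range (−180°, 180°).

7.7 dB, -104.0°

At s = jω = j1:
pole (s+4): 4 + j1 → |·| = √(4²+1²) = √17 ≈ 4.1231, ∠ = arctan(1/4) ≈ 14.04°
pole at origin: |s| = 1, ∠ = 90.00° (in denominator)
|G| = 10 / 4.1231 ≈ 2.4254
Gain = 20 log₁₀(2.4254) ≈ 7.70 dB
∠G = 0.00° − 104.04° = -104.04°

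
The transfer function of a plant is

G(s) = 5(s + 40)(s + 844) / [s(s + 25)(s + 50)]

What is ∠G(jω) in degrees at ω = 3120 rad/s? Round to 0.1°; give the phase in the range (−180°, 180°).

-104.5°

At s = jω = j3120:
zero (s+40): 40 + j3120 → |·| = √(40²+3120²) = √9736000 ≈ 3120.3, ∠ = arctan(3120/40) ≈ 89.27°
zero (s+844): 844 + j3120 → |·| = √(844²+3120²) = √10446736 ≈ 3232.1, ∠ = arctan(3120/844) ≈ 74.86°
pole (s+25): 25 + j3120 → |·| = √(25²+3120²) = √9735025 ≈ 3120.1, ∠ = arctan(3120/25) ≈ 89.54°
pole (s+50): 50 + j3120 → |·| = √(50²+3120²) = √9736900 ≈ 3120.4, ∠ = arctan(3120/50) ≈ 89.08°
pole at origin: |s| = 3120, ∠ = 90.00° (in denominator)
∠G = 164.13° − 268.62° = -104.49°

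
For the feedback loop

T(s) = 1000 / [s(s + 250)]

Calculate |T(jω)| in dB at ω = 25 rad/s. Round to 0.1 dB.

-16.0 dB

At s = jω = j25:
pole (s+250): 250 + j25 → |·| = √(250²+25²) = √63125 ≈ 251.25, ∠ = arctan(25/250) ≈ 5.71°
pole at origin: |s| = 25, ∠ = 90.00° (in denominator)
|T| = 1000 / 6281.2 ≈ 0.15921
Gain = 20 log₁₀(0.15921) ≈ -15.96 dB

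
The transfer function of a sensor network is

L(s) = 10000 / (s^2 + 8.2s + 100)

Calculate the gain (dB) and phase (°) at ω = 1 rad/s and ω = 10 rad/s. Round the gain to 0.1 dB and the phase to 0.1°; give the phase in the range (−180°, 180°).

ω = 1: 40.1 dB, -4.7°; ω = 10: 41.7 dB, -90.0°

At s = jω = j1:
quadratic: (j1)² + 8.2·j1 + 100 = 99 + j8.2 → |·| ≈ 99.339, ∠ ≈ 4.73°
|L| = 10000 / 99.339 ≈ 100.67
Gain = 20 log₁₀(100.67) ≈ 40.06 dB
∠L = 0.00° − 4.73° = -4.73°

At s = jω = j10:
quadratic: (j10)² + 8.2·j10 + 100 = 0 + j82 → |·| ≈ 82, ∠ ≈ 90.00°
|L| = 10000 / 82 ≈ 121.95
Gain = 20 log₁₀(121.95) ≈ 41.72 dB
∠L = 0.00° − 90.00° = -90.00°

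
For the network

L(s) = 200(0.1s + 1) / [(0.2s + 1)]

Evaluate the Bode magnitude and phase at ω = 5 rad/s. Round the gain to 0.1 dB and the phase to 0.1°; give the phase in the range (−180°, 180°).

At ω = 5 rad/s:
zero (1 + j5·0.1) = 1 + j0.5 → |·| ≈ 1.118, ∠ ≈ 26.57°
pole (1 + j5·0.2) = 1 + j1 → |·| ≈ 1.4142, ∠ ≈ 45.00°
|L| = 200 · 1.118 / (1.4142) ≈ 158.11
Gain = 20 log₁₀(158.11) ≈ 43.98 dB
∠L = (26.57°) − (45.00°) = -18.43°

44.0 dB, -18.4°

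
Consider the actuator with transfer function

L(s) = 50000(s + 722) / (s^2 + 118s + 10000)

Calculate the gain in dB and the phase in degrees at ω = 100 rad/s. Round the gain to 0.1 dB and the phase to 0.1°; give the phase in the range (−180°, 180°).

At s = jω = j100:
zero (s+722): 722 + j100 → |·| = √(722²+100²) = √531284 ≈ 728.89, ∠ = arctan(100/722) ≈ 7.89°
quadratic: (j100)² + 118·j100 + 10000 = 0 + j11800 → |·| ≈ 11800, ∠ ≈ 90.00°
|L| = 50000 · 728.89 / 11800 ≈ 3088.5
Gain = 20 log₁₀(3088.5) ≈ 69.79 dB
∠L = 7.89° − 90.00° = -82.11°

69.8 dB, -82.1°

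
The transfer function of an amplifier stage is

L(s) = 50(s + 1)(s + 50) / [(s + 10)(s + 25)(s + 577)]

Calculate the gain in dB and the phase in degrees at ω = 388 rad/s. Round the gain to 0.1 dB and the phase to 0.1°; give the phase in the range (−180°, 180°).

-22.8 dB, -36.2°

At s = jω = j388:
zero (s+1): 1 + j388 → |·| = √(1²+388²) = √150545 ≈ 388, ∠ = arctan(388/1) ≈ 89.85°
zero (s+50): 50 + j388 → |·| = √(50²+388²) = √153044 ≈ 391.21, ∠ = arctan(388/50) ≈ 82.66°
pole (s+10): 10 + j388 → |·| = √(10²+388²) = √150644 ≈ 388.13, ∠ = arctan(388/10) ≈ 88.52°
pole (s+25): 25 + j388 → |·| = √(25²+388²) = √151169 ≈ 388.8, ∠ = arctan(388/25) ≈ 86.31°
pole (s+577): 577 + j388 → |·| = √(577²+388²) = √483473 ≈ 695.32, ∠ = arctan(388/577) ≈ 33.92°
|L| = 50 · 1.5179e+05 / 1.0493e+08 ≈ 0.072329
Gain = 20 log₁₀(0.072329) ≈ -22.81 dB
∠L = 172.51° − 208.75° = -36.24°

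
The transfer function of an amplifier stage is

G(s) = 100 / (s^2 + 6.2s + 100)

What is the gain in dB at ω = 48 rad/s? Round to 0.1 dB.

-26.9 dB

At s = jω = j48:
quadratic: (j48)² + 6.2·j48 + 100 = -2204 + j297.6 → |·| ≈ 2224, ∠ ≈ 172.31°
|G| = 100 / 2224 ≈ 0.044964
Gain = 20 log₁₀(0.044964) ≈ -26.94 dB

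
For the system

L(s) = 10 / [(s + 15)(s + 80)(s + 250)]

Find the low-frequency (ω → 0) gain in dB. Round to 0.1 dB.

L(0) = 10 / (15·80·250) ≈ 3.3333e-05
20 log₁₀(3.3333e-05) ≈ -89.54 dB

-89.5 dB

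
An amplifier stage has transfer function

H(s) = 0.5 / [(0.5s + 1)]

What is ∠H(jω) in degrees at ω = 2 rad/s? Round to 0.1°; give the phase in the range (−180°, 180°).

-45.0°

At ω = 2 rad/s:
pole (1 + j2·0.5) = 1 + j1 → |·| ≈ 1.4142, ∠ ≈ 45.00°
∠H = (0°) − (45.00°) = -45.00°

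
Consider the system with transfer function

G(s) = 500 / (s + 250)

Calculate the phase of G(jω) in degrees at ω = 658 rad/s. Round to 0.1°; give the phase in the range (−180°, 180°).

-69.2°

Substitute s = j658:
Numerator: 500 = 500 + j0
Denominator: (j658) + 250 = 250 + j658
|N| = √(500² + 0²) ≈ 500, ∠N ≈ 0.00°
|D| = √(250² + 658²) ≈ 703.89, ∠D ≈ 69.20°
∠G = 0.00° − 69.20° = -69.20°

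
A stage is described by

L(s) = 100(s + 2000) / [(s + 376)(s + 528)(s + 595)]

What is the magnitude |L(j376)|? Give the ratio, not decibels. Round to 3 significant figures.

At s = jω = j376:
zero (s+2000): 2000 + j376 → |·| = √(2000²+376²) = √4141376 ≈ 2035, ∠ = arctan(376/2000) ≈ 10.65°
pole (s+376): 376 + j376 → |·| = √(376²+376²) = √282752 ≈ 531.74, ∠ = arctan(376/376) ≈ 45.00°
pole (s+528): 528 + j376 → |·| = √(528²+376²) = √420160 ≈ 648.2, ∠ = arctan(376/528) ≈ 35.46°
pole (s+595): 595 + j376 → |·| = √(595²+376²) = √495401 ≈ 703.85, ∠ = arctan(376/595) ≈ 32.29°
|L| = 100 · 2035 / 2.426e+08 ≈ 0.00083883

0.000839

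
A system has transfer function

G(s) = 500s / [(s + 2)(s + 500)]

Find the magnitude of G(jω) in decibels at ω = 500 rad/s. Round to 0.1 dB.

At s = jω = j500:
zero at origin: s = j500 → |·| = 500, ∠ = 90.00°
pole (s+2): 2 + j500 → |·| = √(2²+500²) = √250004 ≈ 500, ∠ = arctan(500/2) ≈ 89.77°
pole (s+500): 500 + j500 → |·| = √(500²+500²) = √500000 ≈ 707.11, ∠ = arctan(500/500) ≈ 45.00°
|G| = 500 · 500 / 3.5356e+05 ≈ 0.70709
Gain = 20 log₁₀(0.70709) ≈ -3.01 dB

-3.0 dB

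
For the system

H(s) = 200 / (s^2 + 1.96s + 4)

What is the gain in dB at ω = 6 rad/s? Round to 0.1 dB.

At s = jω = j6:
quadratic: (j6)² + 1.96·j6 + 4 = -32 + j11.76 → |·| ≈ 34.092, ∠ ≈ 159.82°
|H| = 200 / 34.092 ≈ 5.8665
Gain = 20 log₁₀(5.8665) ≈ 15.37 dB

15.4 dB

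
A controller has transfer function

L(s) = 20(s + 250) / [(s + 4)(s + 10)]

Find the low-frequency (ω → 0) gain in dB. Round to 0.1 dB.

41.9 dB

L(0) = 20·250 / (4·10) = 125
20 log₁₀(125) ≈ 41.94 dB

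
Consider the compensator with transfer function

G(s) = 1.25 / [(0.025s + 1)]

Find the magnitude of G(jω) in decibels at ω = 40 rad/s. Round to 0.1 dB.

At ω = 40 rad/s:
pole (1 + j40·0.025) = 1 + j1 → |·| ≈ 1.4142, ∠ ≈ 45.00°
|G| = 1.25 · 1 / (1.4142) ≈ 0.88389
Gain = 20 log₁₀(0.88389) ≈ -1.07 dB

-1.1 dB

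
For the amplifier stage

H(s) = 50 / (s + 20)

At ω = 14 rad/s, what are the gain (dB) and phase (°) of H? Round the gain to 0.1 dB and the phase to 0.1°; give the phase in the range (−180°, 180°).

At s = jω = j14:
pole (s+20): 20 + j14 → |·| = √(20²+14²) = √596 ≈ 24.413, ∠ = arctan(14/20) ≈ 34.99°
|H| = 50 / 24.413 ≈ 2.0481
Gain = 20 log₁₀(2.0481) ≈ 6.23 dB
∠H = 0.00° − 34.99° = -34.99°

6.2 dB, -35.0°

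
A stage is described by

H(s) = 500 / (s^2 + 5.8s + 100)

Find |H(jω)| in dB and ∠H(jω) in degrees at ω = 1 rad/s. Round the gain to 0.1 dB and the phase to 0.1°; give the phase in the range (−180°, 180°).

At s = jω = j1:
quadratic: (j1)² + 5.8·j1 + 100 = 99 + j5.8 → |·| ≈ 99.17, ∠ ≈ 3.35°
|H| = 500 / 99.17 ≈ 5.0418
Gain = 20 log₁₀(5.0418) ≈ 14.05 dB
∠H = 0.00° − 3.35° = -3.35°

14.1 dB, -3.4°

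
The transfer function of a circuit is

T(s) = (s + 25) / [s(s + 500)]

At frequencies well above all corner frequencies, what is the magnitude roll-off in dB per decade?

-20 dB/decade

Each pole contributes −20 dB/decade at high frequency; each zero contributes +20 dB/decade.
Net: 1 zero(s) − 2 pole(s) → -20 dB/decade.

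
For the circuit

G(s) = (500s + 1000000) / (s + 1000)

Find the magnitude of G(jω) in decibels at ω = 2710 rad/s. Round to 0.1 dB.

55.3 dB

Substitute s = j2710:
Numerator: 500(j2710) + 1000000 = 1000000 + j1355000
Denominator: (j2710) + 1000 = 1000 + j2710
|N| = √(1000000² + 1355000²) ≈ 1.6841e+06, ∠N ≈ 53.57°
|D| = √(1000² + 2710²) ≈ 2888.6, ∠D ≈ 69.75°
|G| = 1.6841e+06 / 2888.6 ≈ 583.02
Gain = 20 log₁₀(583.02) ≈ 55.31 dB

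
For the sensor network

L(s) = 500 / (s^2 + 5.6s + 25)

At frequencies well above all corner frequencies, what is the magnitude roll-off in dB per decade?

Each pole contributes −20 dB/decade at high frequency; each zero contributes +20 dB/decade.
Net: 0 zero(s) − 2 pole(s) → -40 dB/decade.

-40 dB/decade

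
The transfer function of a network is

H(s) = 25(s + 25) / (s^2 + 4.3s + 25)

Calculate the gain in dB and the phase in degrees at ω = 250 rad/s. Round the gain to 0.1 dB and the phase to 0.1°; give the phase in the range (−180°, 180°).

-20.0 dB, -94.7°

At s = jω = j250:
zero (s+25): 25 + j250 → |·| = √(25²+250²) = √63125 ≈ 251.25, ∠ = arctan(250/25) ≈ 84.29°
quadratic: (j250)² + 4.3·j250 + 25 = -62475 + j1075 → |·| ≈ 62484, ∠ ≈ 179.01°
|H| = 25 · 251.25 / 62484 ≈ 0.10053
Gain = 20 log₁₀(0.10053) ≈ -19.95 dB
∠H = 84.29° − 179.01° = -94.72°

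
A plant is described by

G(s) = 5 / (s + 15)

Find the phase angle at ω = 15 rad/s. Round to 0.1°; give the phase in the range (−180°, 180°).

-45.0°

At s = jω = j15:
pole (s+15): 15 + j15 → |·| = √(15²+15²) = √450 ≈ 21.213, ∠ = arctan(15/15) ≈ 45.00°
∠G = 0.00° − 45.00° = -45.00°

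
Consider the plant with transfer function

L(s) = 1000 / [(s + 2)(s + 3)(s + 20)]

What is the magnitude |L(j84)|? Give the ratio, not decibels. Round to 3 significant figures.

At s = jω = j84:
pole (s+2): 2 + j84 → |·| = √(2²+84²) = √7060 ≈ 84.024, ∠ = arctan(84/2) ≈ 88.64°
pole (s+3): 3 + j84 → |·| = √(3²+84²) = √7065 ≈ 84.054, ∠ = arctan(84/3) ≈ 87.95°
pole (s+20): 20 + j84 → |·| = √(20²+84²) = √7456 ≈ 86.348, ∠ = arctan(84/20) ≈ 76.61°
|L| = 1000 / 6.0984e+05 ≈ 0.0016398

0.00164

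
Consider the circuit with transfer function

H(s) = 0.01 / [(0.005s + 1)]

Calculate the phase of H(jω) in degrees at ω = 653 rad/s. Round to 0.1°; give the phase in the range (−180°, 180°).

At ω = 653 rad/s:
pole (1 + j653·0.005) = 1 + j3.265 → |·| ≈ 3.4147, ∠ ≈ 72.97°
∠H = (0°) − (72.97°) = -72.97°

-73.0°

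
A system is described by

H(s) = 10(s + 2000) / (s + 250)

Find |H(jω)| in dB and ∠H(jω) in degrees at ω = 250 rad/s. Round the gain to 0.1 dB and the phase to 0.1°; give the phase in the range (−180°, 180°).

35.1 dB, -37.9°

At s = jω = j250:
zero (s+2000): 2000 + j250 → |·| = √(2000²+250²) = √4062500 ≈ 2015.6, ∠ = arctan(250/2000) ≈ 7.13°
pole (s+250): 250 + j250 → |·| = √(250²+250²) = √125000 ≈ 353.55, ∠ = arctan(250/250) ≈ 45.00°
|H| = 10 · 2015.6 / 353.55 ≈ 57.01
Gain = 20 log₁₀(57.01) ≈ 35.12 dB
∠H = 7.13° − 45.00° = -37.87°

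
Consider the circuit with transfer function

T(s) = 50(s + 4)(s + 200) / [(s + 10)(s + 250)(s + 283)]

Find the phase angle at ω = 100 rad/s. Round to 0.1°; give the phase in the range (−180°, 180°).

At s = jω = j100:
zero (s+4): 4 + j100 → |·| = √(4²+100²) = √10016 ≈ 100.08, ∠ = arctan(100/4) ≈ 87.71°
zero (s+200): 200 + j100 → |·| = √(200²+100²) = √50000 ≈ 223.61, ∠ = arctan(100/200) ≈ 26.57°
pole (s+10): 10 + j100 → |·| = √(10²+100²) = √10100 ≈ 100.5, ∠ = arctan(100/10) ≈ 84.29°
pole (s+250): 250 + j100 → |·| = √(250²+100²) = √72500 ≈ 269.26, ∠ = arctan(100/250) ≈ 21.80°
pole (s+283): 283 + j100 → |·| = √(283²+100²) = √90089 ≈ 300.15, ∠ = arctan(100/283) ≈ 19.46°
∠T = 114.28° − 125.55° = -11.27°

-11.3°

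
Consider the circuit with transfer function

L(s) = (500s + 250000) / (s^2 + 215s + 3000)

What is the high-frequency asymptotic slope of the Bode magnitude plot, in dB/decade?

Each pole contributes −20 dB/decade at high frequency; each zero contributes +20 dB/decade.
Net: 1 zero(s) − 2 pole(s) → -20 dB/decade.

-20 dB/decade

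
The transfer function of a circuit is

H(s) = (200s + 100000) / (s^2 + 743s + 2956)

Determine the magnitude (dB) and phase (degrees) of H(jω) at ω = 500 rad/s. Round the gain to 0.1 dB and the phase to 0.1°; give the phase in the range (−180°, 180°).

-10.0 dB, -78.6°

Substitute s = j500:
Numerator: 200(j500) + 100000 = 100000 + j100000
Denominator: (j500)^2 + 743(j500) + 2956 = -247044 + j371500
|N| = √(100000² + 100000²) ≈ 1.4142e+05, ∠N ≈ 45.00°
|D| = √(247044² + 371500²) ≈ 4.4614e+05, ∠D ≈ 123.62°
|H| = 1.4142e+05 / 4.4614e+05 ≈ 0.31699
Gain = 20 log₁₀(0.31699) ≈ -9.98 dB
∠H = 45.00° − 123.62° = -78.62°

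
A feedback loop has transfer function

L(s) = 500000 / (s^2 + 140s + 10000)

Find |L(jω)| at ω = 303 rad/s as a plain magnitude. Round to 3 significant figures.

At s = jω = j303:
quadratic: (j303)² + 140·j303 + 10000 = -81809 + j42420 → |·| ≈ 92153, ∠ ≈ 152.59°
|L| = 500000 / 92153 ≈ 5.4258

5.43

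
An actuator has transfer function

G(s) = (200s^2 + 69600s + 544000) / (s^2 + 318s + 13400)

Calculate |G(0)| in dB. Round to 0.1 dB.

G(0) = 544000 / 13400 ≈ 40.597
20 log₁₀(40.597) ≈ 32.17 dB

32.2 dB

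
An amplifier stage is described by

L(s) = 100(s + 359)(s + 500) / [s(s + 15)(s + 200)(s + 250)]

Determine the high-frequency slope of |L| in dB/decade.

Each pole contributes −20 dB/decade at high frequency; each zero contributes +20 dB/decade.
Net: 2 zero(s) − 4 pole(s) → -40 dB/decade.

-40 dB/decade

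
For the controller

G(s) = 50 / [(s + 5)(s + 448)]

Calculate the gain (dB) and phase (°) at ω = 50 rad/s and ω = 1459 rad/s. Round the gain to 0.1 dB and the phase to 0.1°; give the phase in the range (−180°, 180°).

ω = 50: -53.1 dB, -90.7°; ω = 1459: -93.0 dB, -162.7°

At s = jω = j50:
pole (s+5): 5 + j50 → |·| = √(5²+50²) = √2525 ≈ 50.249, ∠ = arctan(50/5) ≈ 84.29°
pole (s+448): 448 + j50 → |·| = √(448²+50²) = √203204 ≈ 450.78, ∠ = arctan(50/448) ≈ 6.37°
|G| = 50 / 22651 ≈ 0.0022074
Gain = 20 log₁₀(0.0022074) ≈ -53.12 dB
∠G = 0.00° − 90.66° = -90.66°

At s = jω = j1459:
pole (s+5): 5 + j1459 → |·| = √(5²+1459²) = √2128706 ≈ 1459, ∠ = arctan(1459/5) ≈ 89.80°
pole (s+448): 448 + j1459 → |·| = √(448²+1459²) = √2329385 ≈ 1526.2, ∠ = arctan(1459/448) ≈ 72.93°
|G| = 50 / 2.2267e+06 ≈ 2.2455e-05
Gain = 20 log₁₀(2.2455e-05) ≈ -92.97 dB
∠G = 0.00° − 162.73° = -162.73°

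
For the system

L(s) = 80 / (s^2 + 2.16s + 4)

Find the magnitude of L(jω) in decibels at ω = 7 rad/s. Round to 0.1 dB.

4.5 dB

At s = jω = j7:
quadratic: (j7)² + 2.16·j7 + 4 = -45 + j15.12 → |·| ≈ 47.472, ∠ ≈ 161.43°
|L| = 80 / 47.472 ≈ 1.6852
Gain = 20 log₁₀(1.6852) ≈ 4.53 dB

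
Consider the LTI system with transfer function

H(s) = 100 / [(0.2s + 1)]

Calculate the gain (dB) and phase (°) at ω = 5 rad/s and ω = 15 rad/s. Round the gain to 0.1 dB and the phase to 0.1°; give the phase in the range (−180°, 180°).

At ω = 5 rad/s:
pole (1 + j5·0.2) = 1 + j1 → |·| ≈ 1.4142, ∠ ≈ 45.00°
|H| = 100 · 1 / (1.4142) ≈ 70.711
Gain = 20 log₁₀(70.711) ≈ 36.99 dB
∠H = (0°) − (45.00°) = -45.00°

At ω = 15 rad/s:
pole (1 + j15·0.2) = 1 + j3 → |·| ≈ 3.1623, ∠ ≈ 71.57°
|H| = 100 · 1 / (3.1623) ≈ 31.623
Gain = 20 log₁₀(31.623) ≈ 30.00 dB
∠H = (0°) − (71.57°) = -71.57°

ω = 5: 37.0 dB, -45.0°; ω = 15: 30.0 dB, -71.6°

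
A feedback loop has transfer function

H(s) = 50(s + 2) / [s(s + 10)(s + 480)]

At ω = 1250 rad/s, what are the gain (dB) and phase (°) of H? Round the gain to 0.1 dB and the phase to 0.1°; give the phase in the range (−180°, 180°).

-90.5 dB, -158.6°

At s = jω = j1250:
zero (s+2): 2 + j1250 → |·| = √(2²+1250²) = √1562504 ≈ 1250, ∠ = arctan(1250/2) ≈ 89.91°
pole (s+10): 10 + j1250 → |·| = √(10²+1250²) = √1562600 ≈ 1250, ∠ = arctan(1250/10) ≈ 89.54°
pole (s+480): 480 + j1250 → |·| = √(480²+1250²) = √1792900 ≈ 1339, ∠ = arctan(1250/480) ≈ 68.99°
pole at origin: |s| = 1250, ∠ = 90.00° (in denominator)
|H| = 50 · 1250 / 2.0922e+09 ≈ 2.9873e-05
Gain = 20 log₁₀(2.9873e-05) ≈ -90.49 dB
∠H = 89.91° − 248.53° = -158.62°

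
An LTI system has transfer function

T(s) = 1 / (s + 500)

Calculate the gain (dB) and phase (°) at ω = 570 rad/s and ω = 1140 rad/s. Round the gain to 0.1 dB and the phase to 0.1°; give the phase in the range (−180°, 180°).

At s = jω = j570:
pole (s+500): 500 + j570 → |·| = √(500²+570²) = √574900 ≈ 758.22, ∠ = arctan(570/500) ≈ 48.74°
|T| = 1 / 758.22 ≈ 0.0013189
Gain = 20 log₁₀(0.0013189) ≈ -57.60 dB
∠T = 0.00° − 48.74° = -48.74°

At s = jω = j1140:
pole (s+500): 500 + j1140 → |·| = √(500²+1140²) = √1549600 ≈ 1244.8, ∠ = arctan(1140/500) ≈ 66.32°
|T| = 1 / 1244.8 ≈ 0.00080334
Gain = 20 log₁₀(0.00080334) ≈ -61.90 dB
∠T = 0.00° − 66.32° = -66.32°

ω = 570: -57.6 dB, -48.7°; ω = 1140: -61.9 dB, -66.3°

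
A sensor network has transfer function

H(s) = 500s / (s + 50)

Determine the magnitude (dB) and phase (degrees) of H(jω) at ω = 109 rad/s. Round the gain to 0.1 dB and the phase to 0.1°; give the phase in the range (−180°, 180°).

53.2 dB, 24.6°

At s = jω = j109:
zero at origin: s = j109 → |·| = 109, ∠ = 90.00°
pole (s+50): 50 + j109 → |·| = √(50²+109²) = √14381 ≈ 119.92, ∠ = arctan(109/50) ≈ 65.36°
|H| = 500 · 109 / 119.92 ≈ 454.47
Gain = 20 log₁₀(454.47) ≈ 53.15 dB
∠H = 90.00° − 65.36° = 24.64°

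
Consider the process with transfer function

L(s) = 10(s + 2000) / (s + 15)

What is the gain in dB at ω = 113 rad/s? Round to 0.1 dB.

44.9 dB

At s = jω = j113:
zero (s+2000): 2000 + j113 → |·| = √(2000²+113²) = √4012769 ≈ 2003.2, ∠ = arctan(113/2000) ≈ 3.23°
pole (s+15): 15 + j113 → |·| = √(15²+113²) = √12994 ≈ 113.99, ∠ = arctan(113/15) ≈ 82.44°
|L| = 10 · 2003.2 / 113.99 ≈ 175.73
Gain = 20 log₁₀(175.73) ≈ 44.90 dB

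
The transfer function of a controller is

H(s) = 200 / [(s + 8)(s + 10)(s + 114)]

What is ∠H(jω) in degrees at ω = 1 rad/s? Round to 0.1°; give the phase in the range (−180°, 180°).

-13.3°

At s = jω = j1:
pole (s+8): 8 + j1 → |·| = √(8²+1²) = √65 ≈ 8.0623, ∠ = arctan(1/8) ≈ 7.13°
pole (s+10): 10 + j1 → |·| = √(10²+1²) = √101 ≈ 10.05, ∠ = arctan(1/10) ≈ 5.71°
pole (s+114): 114 + j1 → |·| = √(114²+1²) = √12997 ≈ 114, ∠ = arctan(1/114) ≈ 0.50°
∠H = 0.00° − 13.34° = -13.34°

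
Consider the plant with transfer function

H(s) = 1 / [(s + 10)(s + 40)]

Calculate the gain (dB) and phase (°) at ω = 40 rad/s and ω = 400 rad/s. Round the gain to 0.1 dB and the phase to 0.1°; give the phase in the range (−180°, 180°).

ω = 40: -67.4 dB, -121.0°; ω = 400: -104.1 dB, -172.9°

At s = jω = j40:
pole (s+10): 10 + j40 → |·| = √(10²+40²) = √1700 ≈ 41.231, ∠ = arctan(40/10) ≈ 75.96°
pole (s+40): 40 + j40 → |·| = √(40²+40²) = √3200 ≈ 56.569, ∠ = arctan(40/40) ≈ 45.00°
|H| = 1 / 2332.4 ≈ 0.00042874
Gain = 20 log₁₀(0.00042874) ≈ -67.36 dB
∠H = 0.00° − 120.96° = -120.96°

At s = jω = j400:
pole (s+10): 10 + j400 → |·| = √(10²+400²) = √160100 ≈ 400.12, ∠ = arctan(400/10) ≈ 88.57°
pole (s+40): 40 + j400 → |·| = √(40²+400²) = √161600 ≈ 402, ∠ = arctan(400/40) ≈ 84.29°
|H| = 1 / 1.6085e+05 ≈ 6.217e-06
Gain = 20 log₁₀(6.217e-06) ≈ -104.13 dB
∠H = 0.00° − 172.86° = -172.86°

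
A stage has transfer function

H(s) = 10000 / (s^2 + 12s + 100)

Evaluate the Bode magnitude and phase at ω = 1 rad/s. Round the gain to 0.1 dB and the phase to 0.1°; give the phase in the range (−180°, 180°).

40.0 dB, -6.9°

At s = jω = j1:
quadratic: (j1)² + 12·j1 + 100 = 99 + j12 → |·| ≈ 99.725, ∠ ≈ 6.91°
|H| = 10000 / 99.725 ≈ 100.28
Gain = 20 log₁₀(100.28) ≈ 40.02 dB
∠H = 0.00° − 6.91° = -6.91°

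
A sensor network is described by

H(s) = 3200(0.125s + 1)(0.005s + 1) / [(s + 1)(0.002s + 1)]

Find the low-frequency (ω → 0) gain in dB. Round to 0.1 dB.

H(0) = 3200 · 1 / 1 = 3200
20 log₁₀(3200) ≈ 70.10 dB

70.1 dB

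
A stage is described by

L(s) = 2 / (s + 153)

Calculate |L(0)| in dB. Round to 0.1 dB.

L(0) = 2 / (153) ≈ 0.013072
20 log₁₀(0.013072) ≈ -37.67 dB

-37.7 dB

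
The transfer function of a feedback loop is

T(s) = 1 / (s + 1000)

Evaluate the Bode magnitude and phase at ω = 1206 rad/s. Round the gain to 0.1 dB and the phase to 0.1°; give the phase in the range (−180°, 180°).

Substitute s = j1206:
Numerator: 1 = 1 + j0
Denominator: (j1206) + 1000 = 1000 + j1206
|N| = √(1² + 0²) ≈ 1, ∠N ≈ 0.00°
|D| = √(1000² + 1206²) ≈ 1566.7, ∠D ≈ 50.33°
|T| = 1 / 1566.7 ≈ 0.00063828
Gain = 20 log₁₀(0.00063828) ≈ -63.90 dB
∠T = 0.00° − 50.33° = -50.33°

-63.9 dB, -50.3°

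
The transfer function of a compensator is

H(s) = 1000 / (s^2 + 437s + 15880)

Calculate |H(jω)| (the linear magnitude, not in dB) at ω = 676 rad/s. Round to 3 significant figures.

0.00188

Substitute s = j676:
Numerator: 1000 = 1000 + j0
Denominator: (j676)^2 + 437(j676) + 15880 = -441096 + j295412
|N| = √(1000² + 0²) ≈ 1000, ∠N ≈ 0.00°
|D| = √(441096² + 295412²) ≈ 5.3088e+05, ∠D ≈ 146.19°
|H| = 1000 / 5.3088e+05 ≈ 0.0018837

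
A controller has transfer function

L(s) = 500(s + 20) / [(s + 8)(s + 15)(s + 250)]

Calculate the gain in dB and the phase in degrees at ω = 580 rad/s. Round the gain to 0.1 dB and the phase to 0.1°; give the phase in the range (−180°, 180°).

At s = jω = j580:
zero (s+20): 20 + j580 → |·| = √(20²+580²) = √336800 ≈ 580.34, ∠ = arctan(580/20) ≈ 88.03°
pole (s+8): 8 + j580 → |·| = √(8²+580²) = √336464 ≈ 580.06, ∠ = arctan(580/8) ≈ 89.21°
pole (s+15): 15 + j580 → |·| = √(15²+580²) = √336625 ≈ 580.19, ∠ = arctan(580/15) ≈ 88.52°
pole (s+250): 250 + j580 → |·| = √(250²+580²) = √398900 ≈ 631.59, ∠ = arctan(580/250) ≈ 66.68°
|L| = 500 · 580.34 / 2.1256e+08 ≈ 0.0013651
Gain = 20 log₁₀(0.0013651) ≈ -57.30 dB
∠L = 88.03° − 244.41° = -156.38°

-57.3 dB, -156.4°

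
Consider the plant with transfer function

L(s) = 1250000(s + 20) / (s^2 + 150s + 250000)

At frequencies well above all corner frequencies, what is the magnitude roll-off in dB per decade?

-20 dB/decade

Each pole contributes −20 dB/decade at high frequency; each zero contributes +20 dB/decade.
Net: 1 zero(s) − 2 pole(s) → -20 dB/decade.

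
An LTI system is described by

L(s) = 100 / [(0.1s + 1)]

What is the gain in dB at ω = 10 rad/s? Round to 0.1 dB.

37.0 dB

At ω = 10 rad/s:
pole (1 + j10·0.1) = 1 + j1 → |·| ≈ 1.4142, ∠ ≈ 45.00°
|L| = 100 · 1 / (1.4142) ≈ 70.711
Gain = 20 log₁₀(70.711) ≈ 36.99 dB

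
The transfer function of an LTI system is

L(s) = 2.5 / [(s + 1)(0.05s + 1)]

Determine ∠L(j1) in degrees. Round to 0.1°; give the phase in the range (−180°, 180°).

-47.9°

At ω = 1 rad/s:
pole (1 + j1·1) = 1 + j1 → |·| ≈ 1.4142, ∠ ≈ 45.00°
pole (1 + j1·0.05) = 1 + j0.05 → |·| ≈ 1.0012, ∠ ≈ 2.86°
∠L = (0°) − (45.00° + 2.86°) = -47.86°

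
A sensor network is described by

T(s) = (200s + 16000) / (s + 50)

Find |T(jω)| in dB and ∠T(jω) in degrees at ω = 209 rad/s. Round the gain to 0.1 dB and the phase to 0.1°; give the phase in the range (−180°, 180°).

46.4 dB, -7.5°

Substitute s = j209:
Numerator: 200(j209) + 16000 = 16000 + j41800
Denominator: (j209) + 50 = 50 + j209
|N| = √(16000² + 41800²) ≈ 44758, ∠N ≈ 69.05°
|D| = √(50² + 209²) ≈ 214.9, ∠D ≈ 76.55°
|T| = 44758 / 214.9 ≈ 208.27
Gain = 20 log₁₀(208.27) ≈ 46.37 dB
∠T = 69.05° − 76.55° = -7.50°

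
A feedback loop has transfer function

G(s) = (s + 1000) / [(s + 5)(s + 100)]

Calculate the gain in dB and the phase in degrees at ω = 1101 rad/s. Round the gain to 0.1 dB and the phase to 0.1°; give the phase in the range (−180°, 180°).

-58.3 dB, -126.8°

At s = jω = j1101:
zero (s+1000): 1000 + j1101 → |·| = √(1000²+1101²) = √2212201 ≈ 1487.3, ∠ = arctan(1101/1000) ≈ 47.75°
pole (s+5): 5 + j1101 → |·| = √(5²+1101²) = √1212226 ≈ 1101, ∠ = arctan(1101/5) ≈ 89.74°
pole (s+100): 100 + j1101 → |·| = √(100²+1101²) = √1222201 ≈ 1105.5, ∠ = arctan(1101/100) ≈ 84.81°
|G| = 1 · 1487.3 / 1.2172e+06 ≈ 0.0012219
Gain = 20 log₁₀(0.0012219) ≈ -58.26 dB
∠G = 47.75° − 174.55° = -126.80°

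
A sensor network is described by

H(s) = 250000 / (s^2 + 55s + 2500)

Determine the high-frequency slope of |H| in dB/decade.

Each pole contributes −20 dB/decade at high frequency; each zero contributes +20 dB/decade.
Net: 0 zero(s) − 2 pole(s) → -40 dB/decade.

-40 dB/decade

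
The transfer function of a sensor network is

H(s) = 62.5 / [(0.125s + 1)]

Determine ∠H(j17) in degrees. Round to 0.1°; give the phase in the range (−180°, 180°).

-64.8°

At ω = 17 rad/s:
pole (1 + j17·0.125) = 1 + j2.125 → |·| ≈ 2.3485, ∠ ≈ 64.80°
∠H = (0°) − (64.80°) = -64.80°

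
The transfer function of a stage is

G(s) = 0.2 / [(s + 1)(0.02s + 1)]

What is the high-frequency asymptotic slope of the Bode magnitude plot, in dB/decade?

-40 dB/decade

Each pole contributes −20 dB/decade at high frequency; each zero contributes +20 dB/decade.
Net: 0 zero(s) − 2 pole(s) → -40 dB/decade.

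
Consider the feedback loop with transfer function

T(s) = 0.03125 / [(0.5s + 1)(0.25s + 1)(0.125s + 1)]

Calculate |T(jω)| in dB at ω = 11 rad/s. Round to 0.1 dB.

-59.0 dB

At ω = 11 rad/s:
pole (1 + j11·0.5) = 1 + j5.5 → |·| ≈ 5.5902, ∠ ≈ 79.70°
pole (1 + j11·0.25) = 1 + j2.75 → |·| ≈ 2.9262, ∠ ≈ 70.02°
pole (1 + j11·0.125) = 1 + j1.375 → |·| ≈ 1.7002, ∠ ≈ 53.97°
|T| = 0.03125 · 1 / (5.5902 · 2.9262 · 1.7002) ≈ 0.0011236
Gain = 20 log₁₀(0.0011236) ≈ -58.99 dB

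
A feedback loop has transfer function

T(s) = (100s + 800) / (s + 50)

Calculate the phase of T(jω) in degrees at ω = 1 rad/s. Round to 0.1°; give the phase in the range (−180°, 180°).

Substitute s = j1:
Numerator: 100(j1) + 800 = 800 + j100
Denominator: (j1) + 50 = 50 + j1
|N| = √(800² + 100²) ≈ 806.23, ∠N ≈ 7.13°
|D| = √(50² + 1²) ≈ 50.01, ∠D ≈ 1.15°
∠T = 7.13° − 1.15° = 5.98°

6.0°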